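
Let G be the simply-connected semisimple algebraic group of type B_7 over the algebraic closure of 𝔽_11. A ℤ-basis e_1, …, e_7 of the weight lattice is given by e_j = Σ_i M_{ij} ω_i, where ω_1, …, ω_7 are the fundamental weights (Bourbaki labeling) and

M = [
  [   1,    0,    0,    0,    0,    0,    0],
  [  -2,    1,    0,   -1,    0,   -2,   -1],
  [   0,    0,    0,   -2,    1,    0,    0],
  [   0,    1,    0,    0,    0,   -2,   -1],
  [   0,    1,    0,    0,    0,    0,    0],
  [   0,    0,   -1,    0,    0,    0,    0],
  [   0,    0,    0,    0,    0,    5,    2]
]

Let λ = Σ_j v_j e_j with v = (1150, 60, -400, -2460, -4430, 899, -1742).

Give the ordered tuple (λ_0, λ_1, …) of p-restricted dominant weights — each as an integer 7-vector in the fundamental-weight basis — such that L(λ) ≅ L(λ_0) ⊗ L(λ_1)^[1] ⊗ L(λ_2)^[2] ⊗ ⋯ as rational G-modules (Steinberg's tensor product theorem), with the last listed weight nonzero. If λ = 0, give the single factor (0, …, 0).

((6, 10, 6, 4, 5, 4, 10), (5, 3, 0, 0, 5, 3, 3), (9, 1, 4, 0, 0, 3, 8))

ω-coordinates c = M·v, v = (1150, 60, -400, -2460, -4430, 899, -1742):
  c_1 = (1)·(1150) + (0)·(60) + (0)·(-400) + (0)·(-2460) + (0)·(-4430) + (0)·(899) + (0)·(-1742) = 1150
  c_2 = (-2)·(1150) + (1)·(60) + (0)·(-400) + (-1)·(-2460) + (0)·(-4430) + (-2)·(899) + (-1)·(-1742) = 164
  c_3 = (0)·(1150) + (0)·(60) + (0)·(-400) + (-2)·(-2460) + (1)·(-4430) + (0)·(899) + (0)·(-1742) = 490
  c_4 = (0)·(1150) + (1)·(60) + (0)·(-400) + (0)·(-2460) + (0)·(-4430) + (-2)·(899) + (-1)·(-1742) = 4
  c_5 = (0)·(1150) + (1)·(60) + (0)·(-400) + (0)·(-2460) + (0)·(-4430) + (0)·(899) + (0)·(-1742) = 60
  c_6 = (0)·(1150) + (0)·(60) + (-1)·(-400) + (0)·(-2460) + (0)·(-4430) + (0)·(899) + (0)·(-1742) = 400
  c_7 = (0)·(1150) + (0)·(60) + (0)·(-400) + (0)·(-2460) + (0)·(-4430) + (5)·(899) + (2)·(-1742) = 1011
p = 11; digits c_i = Σ_j d_{ij}·11^j, 0 ≤ d_{ij} < 11:
  c_1 = 1150 = 6·11^0 + 5·11^1 + 9·11^2
  c_2 = 164 = 10·11^0 + 3·11^1 + 1·11^2
  c_3 = 490 = 6·11^0 + 0·11^1 + 4·11^2
  c_4 = 4 = 4·11^0
  c_5 = 60 = 5·11^0 + 5·11^1
  c_6 = 400 = 4·11^0 + 3·11^1 + 3·11^2
  c_7 = 1011 = 10·11^0 + 3·11^1 + 8·11^2
Factor λ_0 = (6, 10, 6, 4, 5, 4, 10)
Factor λ_1 = (5, 3, 0, 0, 5, 3, 3)
Factor λ_2 = (9, 1, 4, 0, 0, 3, 8)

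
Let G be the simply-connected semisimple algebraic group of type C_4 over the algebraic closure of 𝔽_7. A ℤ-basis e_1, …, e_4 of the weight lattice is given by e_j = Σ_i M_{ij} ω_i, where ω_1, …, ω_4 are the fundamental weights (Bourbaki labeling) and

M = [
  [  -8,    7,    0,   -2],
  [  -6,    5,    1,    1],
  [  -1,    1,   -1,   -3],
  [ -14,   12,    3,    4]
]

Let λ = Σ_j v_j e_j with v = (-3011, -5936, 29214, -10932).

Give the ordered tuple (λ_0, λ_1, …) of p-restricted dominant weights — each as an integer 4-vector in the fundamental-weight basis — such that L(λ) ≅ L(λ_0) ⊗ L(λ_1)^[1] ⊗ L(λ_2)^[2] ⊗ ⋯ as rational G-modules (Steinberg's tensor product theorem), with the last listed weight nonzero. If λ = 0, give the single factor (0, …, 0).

((4, 4, 6, 3), (5, 0, 2, 5), (5, 3, 6, 1), (5, 5, 1, 1), (1, 2, 0, 6))

In the fundamental-weight basis, λ has coordinates c = M·v (v = (-3011, -5936, 29214, -10932)):
  c_1 = (-8)·(-3011) + (7)·(-5936) + 0·29214 + (-2)·(-10932) = 4400
  c_2 = (-6)·(-3011) + (5)·(-5936) + 1·29214 + (1)·(-10932) = 6668
  c_3 = (-1)·(-3011) + (1)·(-5936) + (-1)·(29214) + (-3)·(-10932) = 657
  c_4 = (-14)·(-3011) + (12)·(-5936) + 3·29214 + (4)·(-10932) = 14836
Writing each c_i in base p = 7:
  c_1 = 4400 = 4·7^0 + 5·7^1 + 5·7^2 + 5·7^3 + 1·7^4
  c_2 = 6668 = 4·7^0 + 0·7^1 + 3·7^2 + 5·7^3 + 2·7^4
  c_3 = 657 = 6·7^0 + 2·7^1 + 6·7^2 + 1·7^3
  c_4 = 14836 = 3·7^0 + 5·7^1 + 1·7^2 + 1·7^3 + 6·7^4
p-restricted factor λ_0 = (4, 4, 6, 3)
p-restricted factor λ_1 = (5, 0, 2, 5)
p-restricted factor λ_2 = (5, 3, 6, 1)
p-restricted factor λ_3 = (5, 5, 1, 1)
p-restricted factor λ_4 = (1, 2, 0, 6)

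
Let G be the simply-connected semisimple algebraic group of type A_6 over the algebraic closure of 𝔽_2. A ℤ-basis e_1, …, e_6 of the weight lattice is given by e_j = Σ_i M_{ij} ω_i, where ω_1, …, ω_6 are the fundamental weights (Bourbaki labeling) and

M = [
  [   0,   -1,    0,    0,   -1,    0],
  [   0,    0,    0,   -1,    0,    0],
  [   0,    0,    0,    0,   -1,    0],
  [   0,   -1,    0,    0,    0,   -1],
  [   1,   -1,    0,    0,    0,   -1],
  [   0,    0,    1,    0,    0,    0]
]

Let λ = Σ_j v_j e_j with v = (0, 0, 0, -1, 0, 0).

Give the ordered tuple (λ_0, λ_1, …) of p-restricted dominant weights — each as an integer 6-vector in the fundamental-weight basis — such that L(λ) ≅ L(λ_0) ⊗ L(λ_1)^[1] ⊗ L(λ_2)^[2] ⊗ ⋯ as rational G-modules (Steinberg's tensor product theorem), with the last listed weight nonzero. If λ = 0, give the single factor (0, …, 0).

((0, 1, 0, 0, 0, 0),)

Converting to the ω-basis (c_i = row i of M dotted with v = (0, 0, 0, -1, 0, 0)):
  c_1 = (0)·(0) + (-1)·(0) + (0)·(0) + (0)·(-1) + (-1)·(0) + (0)·(0) = 0
  c_2 = (0)·(0) + (0)·(0) + (0)·(0) + (-1)·(-1) + (0)·(0) + (0)·(0) = 1
  c_3 = (0)·(0) + (0)·(0) + (0)·(0) + (0)·(-1) + (-1)·(0) + (0)·(0) = 0
  c_4 = (0)·(0) + (-1)·(0) + (0)·(0) + (0)·(-1) + (0)·(0) + (-1)·(0) = 0
  c_5 = (1)·(0) + (-1)·(0) + (0)·(0) + (0)·(-1) + (0)·(0) + (-1)·(0) = 0
  c_6 = (0)·(0) + (0)·(0) + (1)·(0) + (0)·(-1) + (0)·(0) + (0)·(0) = 0
Base-2 expansion of each c_i:
  c_1 = 0
  c_2 = 1 = 1·2^0
  c_3 = 0
  c_4 = 0
  c_5 = 0
  c_6 = 0
Factor λ_0 = (0, 1, 0, 0, 0, 0)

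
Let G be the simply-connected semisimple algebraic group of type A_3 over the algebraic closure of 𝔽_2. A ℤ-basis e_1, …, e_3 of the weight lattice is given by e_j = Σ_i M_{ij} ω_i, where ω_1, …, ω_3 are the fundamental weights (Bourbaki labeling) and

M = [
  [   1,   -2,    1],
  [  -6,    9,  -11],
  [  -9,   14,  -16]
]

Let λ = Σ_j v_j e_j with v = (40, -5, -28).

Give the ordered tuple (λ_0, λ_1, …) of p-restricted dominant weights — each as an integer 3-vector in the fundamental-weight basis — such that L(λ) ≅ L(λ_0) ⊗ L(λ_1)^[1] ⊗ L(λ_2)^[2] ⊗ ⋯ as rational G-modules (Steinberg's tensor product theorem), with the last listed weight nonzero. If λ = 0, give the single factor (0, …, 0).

Compute c_i = Σ_j M_{ij} v_j with v = (40, -5, -28):
  c_1 = 1·40 + (-2)·(-5) + (1)·(-28) = 22
  c_2 = (-6)·(40) + (9)·(-5) + (-11)·(-28) = 23
  c_3 = (-9)·(40) + (14)·(-5) + (-16)·(-28) = 18
Expand coordinatewise in base 2:
  c_1 = 22 = 0·2^0 + 1·2^1 + 1·2^2 + 0·2^3 + 1·2^4
  c_2 = 23 = 1·2^0 + 1·2^1 + 1·2^2 + 0·2^3 + 1·2^4
  c_3 = 18 = 0·2^0 + 1·2^1 + 0·2^2 + 0·2^3 + 1·2^4
Factor λ_0 = (0, 1, 0)
Factor λ_1 = (1, 1, 1)
Factor λ_2 = (1, 1, 0)
Factor λ_3 = (0, 0, 0)
Factor λ_4 = (1, 1, 1)

((0, 1, 0), (1, 1, 1), (1, 1, 0), (0, 0, 0), (1, 1, 1))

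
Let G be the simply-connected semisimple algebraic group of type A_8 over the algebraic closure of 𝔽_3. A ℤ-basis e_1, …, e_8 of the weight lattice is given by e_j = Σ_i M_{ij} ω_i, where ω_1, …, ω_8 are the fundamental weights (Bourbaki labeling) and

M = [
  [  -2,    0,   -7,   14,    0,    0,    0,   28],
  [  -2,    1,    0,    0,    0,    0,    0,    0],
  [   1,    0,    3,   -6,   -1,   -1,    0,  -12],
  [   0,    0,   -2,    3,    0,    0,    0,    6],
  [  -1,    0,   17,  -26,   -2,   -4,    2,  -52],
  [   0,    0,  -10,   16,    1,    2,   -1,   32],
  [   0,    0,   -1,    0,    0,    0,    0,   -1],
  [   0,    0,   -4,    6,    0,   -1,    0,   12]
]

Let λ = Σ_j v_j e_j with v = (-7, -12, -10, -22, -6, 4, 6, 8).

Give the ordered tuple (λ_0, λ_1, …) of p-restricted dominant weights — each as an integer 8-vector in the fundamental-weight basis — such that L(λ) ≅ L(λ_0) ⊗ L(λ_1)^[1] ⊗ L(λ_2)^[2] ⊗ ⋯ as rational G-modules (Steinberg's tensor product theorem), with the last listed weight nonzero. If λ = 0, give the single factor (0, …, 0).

Change of basis e → ω: c = M·v where v = (-7, -12, -10, -22, -6, 4, 6, 8):
  c_1 = (-2)·(-7) + (0)·(-12) + (-7)·(-10) + (14)·(-22) + (0)·(-6) + 0·4 + 0·6 + 28·8 = 0
  c_2 = (-2)·(-7) + (1)·(-12) + (0)·(-10) + (0)·(-22) + (0)·(-6) + 0·4 + 0·6 + 0·8 = 2
  c_3 = (1)·(-7) + (0)·(-12) + (3)·(-10) + (-6)·(-22) + (-1)·(-6) + (-1)·(4) + 0·6 + (-12)·(8) = 1
  c_4 = (0)·(-7) + (0)·(-12) + (-2)·(-10) + (3)·(-22) + (0)·(-6) + 0·4 + 0·6 + 6·8 = 2
  c_5 = (-1)·(-7) + (0)·(-12) + (17)·(-10) + (-26)·(-22) + (-2)·(-6) + (-4)·(4) + 2·6 + (-52)·(8) = 1
  c_6 = (0)·(-7) + (0)·(-12) + (-10)·(-10) + (16)·(-22) + (1)·(-6) + 2·4 + (-1)·(6) + 32·8 = 0
  c_7 = (0)·(-7) + (0)·(-12) + (-1)·(-10) + (0)·(-22) + (0)·(-6) + 0·4 + 0·6 + (-1)·(8) = 2
  c_8 = (0)·(-7) + (0)·(-12) + (-4)·(-10) + (6)·(-22) + (0)·(-6) + (-1)·(4) + 0·6 + 12·8 = 0
Expand coordinatewise in base 3:
  c_1 = 0
  c_2 = 2 = 2·3^0
  c_3 = 1 = 1·3^0
  c_4 = 2 = 2·3^0
  c_5 = 1 = 1·3^0
  c_6 = 0
  c_7 = 2 = 2·3^0
  c_8 = 0
λ_0 = (0, 2, 1, 2, 1, 0, 2, 0)

((0, 2, 1, 2, 1, 0, 2, 0),)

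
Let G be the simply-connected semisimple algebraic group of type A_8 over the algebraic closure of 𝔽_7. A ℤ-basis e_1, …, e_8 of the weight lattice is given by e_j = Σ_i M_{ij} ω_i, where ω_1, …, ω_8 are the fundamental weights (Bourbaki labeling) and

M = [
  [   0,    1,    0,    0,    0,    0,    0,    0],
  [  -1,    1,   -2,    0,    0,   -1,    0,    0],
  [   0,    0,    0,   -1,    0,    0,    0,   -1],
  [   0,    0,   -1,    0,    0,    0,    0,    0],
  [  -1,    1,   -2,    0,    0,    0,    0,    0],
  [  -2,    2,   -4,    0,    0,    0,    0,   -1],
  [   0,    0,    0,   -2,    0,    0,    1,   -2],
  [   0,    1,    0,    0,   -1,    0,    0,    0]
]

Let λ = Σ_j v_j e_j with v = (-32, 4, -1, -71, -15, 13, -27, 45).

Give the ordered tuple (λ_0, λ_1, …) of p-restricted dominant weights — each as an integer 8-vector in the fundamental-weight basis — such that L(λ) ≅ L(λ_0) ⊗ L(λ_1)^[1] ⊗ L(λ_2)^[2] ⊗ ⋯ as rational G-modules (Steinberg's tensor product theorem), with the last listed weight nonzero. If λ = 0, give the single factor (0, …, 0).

((4, 4, 5, 1, 3, 3, 4, 5), (0, 3, 3, 0, 5, 4, 3, 2))

Compute c_i = Σ_j M_{ij} v_j with v = (-32, 4, -1, -71, -15, 13, -27, 45):
  c_1 = 0*-32 + 1*4 + 0*-1 + 0*-71 + 0*-15 + 0*13 + 0*-27 + 0*45 = 4
  c_2 = -1*-32 + 1*4 + -2*-1 + 0*-71 + 0*-15 + -1*13 + 0*-27 + 0*45 = 25
  c_3 = 0*-32 + 0*4 + 0*-1 + -1*-71 + 0*-15 + 0*13 + 0*-27 + -1*45 = 26
  c_4 = 0*-32 + 0*4 + -1*-1 + 0*-71 + 0*-15 + 0*13 + 0*-27 + 0*45 = 1
  c_5 = -1*-32 + 1*4 + -2*-1 + 0*-71 + 0*-15 + 0*13 + 0*-27 + 0*45 = 38
  c_6 = -2*-32 + 2*4 + -4*-1 + 0*-71 + 0*-15 + 0*13 + 0*-27 + -1*45 = 31
  c_7 = 0*-32 + 0*4 + 0*-1 + -2*-71 + 0*-15 + 0*13 + 1*-27 + -2*45 = 25
  c_8 = 0*-32 + 1*4 + 0*-1 + 0*-71 + -1*-15 + 0*13 + 0*-27 + 0*45 = 19
Base-7 expansion of each c_i:
  c_1 = 4 = 4·7^0
  c_2 = 25 = 4·7^0 + 3·7^1
  c_3 = 26 = 5·7^0 + 3·7^1
  c_4 = 1 = 1·7^0
  c_5 = 38 = 3·7^0 + 5·7^1
  c_6 = 31 = 3·7^0 + 4·7^1
  c_7 = 25 = 4·7^0 + 3·7^1
  c_8 = 19 = 5·7^0 + 2·7^1
p-restricted factor λ_0 = (4, 4, 5, 1, 3, 3, 4, 5)
p-restricted factor λ_1 = (0, 3, 3, 0, 5, 4, 3, 2)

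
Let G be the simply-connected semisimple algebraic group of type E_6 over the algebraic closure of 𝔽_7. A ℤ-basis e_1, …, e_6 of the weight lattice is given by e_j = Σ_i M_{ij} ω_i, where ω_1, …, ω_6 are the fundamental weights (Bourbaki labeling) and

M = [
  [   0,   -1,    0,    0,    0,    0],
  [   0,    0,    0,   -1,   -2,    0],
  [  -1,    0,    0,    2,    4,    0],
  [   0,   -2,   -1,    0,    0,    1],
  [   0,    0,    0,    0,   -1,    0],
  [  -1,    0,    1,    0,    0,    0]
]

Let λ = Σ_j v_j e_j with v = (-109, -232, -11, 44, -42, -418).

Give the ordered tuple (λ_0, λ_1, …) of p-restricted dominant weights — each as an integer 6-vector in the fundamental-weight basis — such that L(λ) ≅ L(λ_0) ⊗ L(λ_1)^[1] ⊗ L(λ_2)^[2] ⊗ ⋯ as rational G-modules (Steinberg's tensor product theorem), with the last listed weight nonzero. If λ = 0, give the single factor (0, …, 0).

ω-coordinates c = M·v, v = (-109, -232, -11, 44, -42, -418):
  c_1 = (0)·(-109) + (-1)·(-232) + (0)·(-11) + (0)·(44) + (0)·(-42) + (0)·(-418) = 232
  c_2 = (0)·(-109) + (0)·(-232) + (0)·(-11) + (-1)·(44) + (-2)·(-42) + (0)·(-418) = 40
  c_3 = (-1)·(-109) + (0)·(-232) + (0)·(-11) + (2)·(44) + (4)·(-42) + (0)·(-418) = 29
  c_4 = (0)·(-109) + (-2)·(-232) + (-1)·(-11) + (0)·(44) + (0)·(-42) + (1)·(-418) = 57
  c_5 = (0)·(-109) + (0)·(-232) + (0)·(-11) + (0)·(44) + (-1)·(-42) + (0)·(-418) = 42
  c_6 = (-1)·(-109) + (0)·(-232) + (1)·(-11) + (0)·(44) + (0)·(-42) + (0)·(-418) = 98
Writing each c_i in base p = 7:
  c_1 = 232 = 1·7^0 + 5·7^1 + 4·7^2
  c_2 = 40 = 5·7^0 + 5·7^1
  c_3 = 29 = 1·7^0 + 4·7^1
  c_4 = 57 = 1·7^0 + 1·7^1 + 1·7^2
  c_5 = 42 = 0·7^0 + 6·7^1
  c_6 = 98 = 0·7^0 + 0·7^1 + 2·7^2
λ_0 = (1, 5, 1, 1, 0, 0)
λ_1 = (5, 5, 4, 1, 6, 0)
λ_2 = (4, 0, 0, 1, 0, 2)

((1, 5, 1, 1, 0, 0), (5, 5, 4, 1, 6, 0), (4, 0, 0, 1, 0, 2))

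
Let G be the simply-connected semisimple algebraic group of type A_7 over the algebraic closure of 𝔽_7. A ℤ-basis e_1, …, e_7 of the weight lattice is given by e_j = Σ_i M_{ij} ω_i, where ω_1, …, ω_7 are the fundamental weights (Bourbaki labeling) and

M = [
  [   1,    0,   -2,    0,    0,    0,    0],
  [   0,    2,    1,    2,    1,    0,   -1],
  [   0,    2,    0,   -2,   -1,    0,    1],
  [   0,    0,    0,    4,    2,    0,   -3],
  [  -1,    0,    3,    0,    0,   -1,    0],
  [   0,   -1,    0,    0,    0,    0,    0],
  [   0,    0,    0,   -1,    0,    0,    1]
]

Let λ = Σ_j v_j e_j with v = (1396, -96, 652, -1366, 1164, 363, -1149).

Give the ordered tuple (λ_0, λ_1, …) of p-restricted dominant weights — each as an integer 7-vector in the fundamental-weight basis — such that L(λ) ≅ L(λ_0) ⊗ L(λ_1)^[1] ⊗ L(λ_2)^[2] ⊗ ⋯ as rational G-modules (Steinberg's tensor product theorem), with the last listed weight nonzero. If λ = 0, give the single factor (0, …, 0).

Compute c_i = Σ_j M_{ij} v_j with v = (1396, -96, 652, -1366, 1164, 363, -1149):
  c_1 = 1*1396 + 0*-96 + -2*652 + 0*-1366 + 0*1164 + 0*363 + 0*-1149 = 92
  c_2 = 0*1396 + 2*-96 + 1*652 + 2*-1366 + 1*1164 + 0*363 + -1*-1149 = 41
  c_3 = 0*1396 + 2*-96 + 0*652 + -2*-1366 + -1*1164 + 0*363 + 1*-1149 = 227
  c_4 = 0*1396 + 0*-96 + 0*652 + 4*-1366 + 2*1164 + 0*363 + -3*-1149 = 311
  c_5 = -1*1396 + 0*-96 + 3*652 + 0*-1366 + 0*1164 + -1*363 + 0*-1149 = 197
  c_6 = 0*1396 + -1*-96 + 0*652 + 0*-1366 + 0*1164 + 0*363 + 0*-1149 = 96
  c_7 = 0*1396 + 0*-96 + 0*652 + -1*-1366 + 0*1164 + 0*363 + 1*-1149 = 217
Base-7 expansion of each c_i:
  c_1 = 92 = 1·7^0 + 6·7^1 + 1·7^2
  c_2 = 41 = 6·7^0 + 5·7^1
  c_3 = 227 = 3·7^0 + 4·7^1 + 4·7^2
  c_4 = 311 = 3·7^0 + 2·7^1 + 6·7^2
  c_5 = 197 = 1·7^0 + 0·7^1 + 4·7^2
  c_6 = 96 = 5·7^0 + 6·7^1 + 1·7^2
  c_7 = 217 = 0·7^0 + 3·7^1 + 4·7^2
p-restricted factor λ_0 = (1, 6, 3, 3, 1, 5, 0)
p-restricted factor λ_1 = (6, 5, 4, 2, 0, 6, 3)
p-restricted factor λ_2 = (1, 0, 4, 6, 4, 1, 4)

((1, 6, 3, 3, 1, 5, 0), (6, 5, 4, 2, 0, 6, 3), (1, 0, 4, 6, 4, 1, 4))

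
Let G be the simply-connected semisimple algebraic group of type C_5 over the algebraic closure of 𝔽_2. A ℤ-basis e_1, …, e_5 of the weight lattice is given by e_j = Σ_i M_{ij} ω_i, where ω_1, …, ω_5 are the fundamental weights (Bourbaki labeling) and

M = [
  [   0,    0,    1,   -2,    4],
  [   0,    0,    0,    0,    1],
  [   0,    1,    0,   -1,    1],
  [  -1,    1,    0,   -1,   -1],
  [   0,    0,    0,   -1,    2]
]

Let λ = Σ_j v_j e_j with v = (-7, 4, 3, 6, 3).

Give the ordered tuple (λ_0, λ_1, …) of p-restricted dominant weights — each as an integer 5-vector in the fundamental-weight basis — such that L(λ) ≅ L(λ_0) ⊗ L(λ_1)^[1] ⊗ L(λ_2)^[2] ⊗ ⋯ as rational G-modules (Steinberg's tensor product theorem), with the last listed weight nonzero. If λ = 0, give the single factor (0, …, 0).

((1, 1, 1, 0, 0), (1, 1, 0, 1, 0))

Converting to the ω-basis (c_i = row i of M dotted with v = (-7, 4, 3, 6, 3)):
  c_1 = (0)·(-7) + (0)·(4) + (1)·(3) + (-2)·(6) + (4)·(3) = 3
  c_2 = (0)·(-7) + (0)·(4) + (0)·(3) + (0)·(6) + (1)·(3) = 3
  c_3 = (0)·(-7) + (1)·(4) + (0)·(3) + (-1)·(6) + (1)·(3) = 1
  c_4 = (-1)·(-7) + (1)·(4) + (0)·(3) + (-1)·(6) + (-1)·(3) = 2
  c_5 = (0)·(-7) + (0)·(4) + (0)·(3) + (-1)·(6) + (2)·(3) = 0
Base-2 expansion of each c_i:
  c_1 = 3 = 1·2^0 + 1·2^1
  c_2 = 3 = 1·2^0 + 1·2^1
  c_3 = 1 = 1·2^0
  c_4 = 2 = 0·2^0 + 1·2^1
  c_5 = 0
Factor λ_0 = (1, 1, 1, 0, 0)
Factor λ_1 = (1, 1, 0, 1, 0)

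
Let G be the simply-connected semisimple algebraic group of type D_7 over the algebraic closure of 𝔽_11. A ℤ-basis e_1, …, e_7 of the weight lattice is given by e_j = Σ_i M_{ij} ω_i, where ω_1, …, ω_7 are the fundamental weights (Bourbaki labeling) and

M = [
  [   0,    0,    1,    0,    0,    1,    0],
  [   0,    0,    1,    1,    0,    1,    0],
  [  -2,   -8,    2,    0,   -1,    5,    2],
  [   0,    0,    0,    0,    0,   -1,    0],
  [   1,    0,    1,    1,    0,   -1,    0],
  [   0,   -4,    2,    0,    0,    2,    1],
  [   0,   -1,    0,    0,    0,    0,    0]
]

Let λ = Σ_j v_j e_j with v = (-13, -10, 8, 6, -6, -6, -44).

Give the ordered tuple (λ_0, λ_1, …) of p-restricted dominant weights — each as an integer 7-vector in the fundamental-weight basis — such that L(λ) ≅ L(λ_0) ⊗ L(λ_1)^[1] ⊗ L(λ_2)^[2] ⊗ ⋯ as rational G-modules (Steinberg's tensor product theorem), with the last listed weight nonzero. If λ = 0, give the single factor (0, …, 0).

In the fundamental-weight basis, λ has coordinates c = M·v (v = (-13, -10, 8, 6, -6, -6, -44)):
  c_1 = (0)·(-13) + (0)·(-10) + (1)·(8) + (0)·(6) + (0)·(-6) + (1)·(-6) + (0)·(-44) = 2
  c_2 = (0)·(-13) + (0)·(-10) + (1)·(8) + (1)·(6) + (0)·(-6) + (1)·(-6) + (0)·(-44) = 8
  c_3 = (-2)·(-13) + (-8)·(-10) + (2)·(8) + (0)·(6) + (-1)·(-6) + (5)·(-6) + (2)·(-44) = 10
  c_4 = (0)·(-13) + (0)·(-10) + (0)·(8) + (0)·(6) + (0)·(-6) + (-1)·(-6) + (0)·(-44) = 6
  c_5 = (1)·(-13) + (0)·(-10) + (1)·(8) + (1)·(6) + (0)·(-6) + (-1)·(-6) + (0)·(-44) = 7
  c_6 = (0)·(-13) + (-4)·(-10) + (2)·(8) + (0)·(6) + (0)·(-6) + (2)·(-6) + (1)·(-44) = 0
  c_7 = (0)·(-13) + (-1)·(-10) + (0)·(8) + (0)·(6) + (0)·(-6) + (0)·(-6) + (0)·(-44) = 10
Base-11 expansion of each c_i:
  c_1 = 2 = 2·11^0
  c_2 = 8 = 8·11^0
  c_3 = 10 = 10·11^0
  c_4 = 6 = 6·11^0
  c_5 = 7 = 7·11^0
  c_6 = 0
  c_7 = 10 = 10·11^0
p-restricted factor λ_0 = (2, 8, 10, 6, 7, 0, 10)

((2, 8, 10, 6, 7, 0, 10),)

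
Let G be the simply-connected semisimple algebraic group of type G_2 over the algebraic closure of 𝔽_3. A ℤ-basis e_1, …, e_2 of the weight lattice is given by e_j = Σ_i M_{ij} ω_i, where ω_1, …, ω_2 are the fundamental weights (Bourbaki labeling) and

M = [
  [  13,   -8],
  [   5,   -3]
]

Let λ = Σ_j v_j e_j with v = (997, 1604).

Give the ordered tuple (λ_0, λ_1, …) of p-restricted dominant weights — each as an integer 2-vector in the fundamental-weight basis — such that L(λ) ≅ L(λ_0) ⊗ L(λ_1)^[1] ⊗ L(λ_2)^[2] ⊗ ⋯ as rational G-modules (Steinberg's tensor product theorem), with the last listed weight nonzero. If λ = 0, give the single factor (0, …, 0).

((0, 2), (1, 0), (2, 1), (1, 0), (1, 2))

Change of basis e → ω: c = M·v where v = (997, 1604):
  c_1 = 13*997 + -8*1604 = 129
  c_2 = 5*997 + -3*1604 = 173
Base-3 expansion of each c_i:
  c_1 = 129 = 0·3^0 + 1·3^1 + 2·3^2 + 1·3^3 + 1·3^4
  c_2 = 173 = 2·3^0 + 0·3^1 + 1·3^2 + 0·3^3 + 2·3^4
p-restricted factor λ_0 = (0, 2)
p-restricted factor λ_1 = (1, 0)
p-restricted factor λ_2 = (2, 1)
p-restricted factor λ_3 = (1, 0)
p-restricted factor λ_4 = (1, 2)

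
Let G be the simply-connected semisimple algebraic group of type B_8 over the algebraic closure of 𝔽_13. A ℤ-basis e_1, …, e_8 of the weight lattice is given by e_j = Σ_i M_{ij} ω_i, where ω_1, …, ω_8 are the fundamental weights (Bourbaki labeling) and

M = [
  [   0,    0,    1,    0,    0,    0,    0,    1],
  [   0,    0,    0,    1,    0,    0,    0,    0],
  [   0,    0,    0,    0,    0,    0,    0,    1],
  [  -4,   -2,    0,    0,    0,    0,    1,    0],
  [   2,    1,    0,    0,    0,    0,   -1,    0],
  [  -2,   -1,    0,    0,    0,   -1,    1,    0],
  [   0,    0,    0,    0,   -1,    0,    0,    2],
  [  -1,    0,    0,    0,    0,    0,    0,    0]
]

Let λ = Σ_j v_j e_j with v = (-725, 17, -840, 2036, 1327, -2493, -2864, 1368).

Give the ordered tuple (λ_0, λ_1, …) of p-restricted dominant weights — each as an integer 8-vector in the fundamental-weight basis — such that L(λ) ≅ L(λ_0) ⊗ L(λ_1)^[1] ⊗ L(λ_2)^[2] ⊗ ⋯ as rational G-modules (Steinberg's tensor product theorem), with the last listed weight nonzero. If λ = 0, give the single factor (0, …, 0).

((8, 8, 3, 2, 1, 9, 5, 10), (1, 0, 1, 0, 6, 3, 4, 3), (3, 12, 8, 0, 8, 6, 8, 4))

In the fundamental-weight basis, λ has coordinates c = M·v (v = (-725, 17, -840, 2036, 1327, -2493, -2864, 1368)):
  c_1 = (0)·(-725) + (0)·(17) + (1)·(-840) + (0)·(2036) + (0)·(1327) + (0)·(-2493) + (0)·(-2864) + (1)·(1368) = 528
  c_2 = (0)·(-725) + (0)·(17) + (0)·(-840) + (1)·(2036) + (0)·(1327) + (0)·(-2493) + (0)·(-2864) + (0)·(1368) = 2036
  c_3 = (0)·(-725) + (0)·(17) + (0)·(-840) + (0)·(2036) + (0)·(1327) + (0)·(-2493) + (0)·(-2864) + (1)·(1368) = 1368
  c_4 = (-4)·(-725) + (-2)·(17) + (0)·(-840) + (0)·(2036) + (0)·(1327) + (0)·(-2493) + (1)·(-2864) + (0)·(1368) = 2
  c_5 = (2)·(-725) + (1)·(17) + (0)·(-840) + (0)·(2036) + (0)·(1327) + (0)·(-2493) + (-1)·(-2864) + (0)·(1368) = 1431
  c_6 = (-2)·(-725) + (-1)·(17) + (0)·(-840) + (0)·(2036) + (0)·(1327) + (-1)·(-2493) + (1)·(-2864) + (0)·(1368) = 1062
  c_7 = (0)·(-725) + (0)·(17) + (0)·(-840) + (0)·(2036) + (-1)·(1327) + (0)·(-2493) + (0)·(-2864) + (2)·(1368) = 1409
  c_8 = (-1)·(-725) + (0)·(17) + (0)·(-840) + (0)·(2036) + (0)·(1327) + (0)·(-2493) + (0)·(-2864) + (0)·(1368) = 725
Expand coordinatewise in base 13:
  c_1 = 528 = 8·13^0 + 1·13^1 + 3·13^2
  c_2 = 2036 = 8·13^0 + 0·13^1 + 12·13^2
  c_3 = 1368 = 3·13^0 + 1·13^1 + 8·13^2
  c_4 = 2 = 2·13^0
  c_5 = 1431 = 1·13^0 + 6·13^1 + 8·13^2
  c_6 = 1062 = 9·13^0 + 3·13^1 + 6·13^2
  c_7 = 1409 = 5·13^0 + 4·13^1 + 8·13^2
  c_8 = 725 = 10·13^0 + 3·13^1 + 4·13^2
λ_0 = (8, 8, 3, 2, 1, 9, 5, 10)
λ_1 = (1, 0, 1, 0, 6, 3, 4, 3)
λ_2 = (3, 12, 8, 0, 8, 6, 8, 4)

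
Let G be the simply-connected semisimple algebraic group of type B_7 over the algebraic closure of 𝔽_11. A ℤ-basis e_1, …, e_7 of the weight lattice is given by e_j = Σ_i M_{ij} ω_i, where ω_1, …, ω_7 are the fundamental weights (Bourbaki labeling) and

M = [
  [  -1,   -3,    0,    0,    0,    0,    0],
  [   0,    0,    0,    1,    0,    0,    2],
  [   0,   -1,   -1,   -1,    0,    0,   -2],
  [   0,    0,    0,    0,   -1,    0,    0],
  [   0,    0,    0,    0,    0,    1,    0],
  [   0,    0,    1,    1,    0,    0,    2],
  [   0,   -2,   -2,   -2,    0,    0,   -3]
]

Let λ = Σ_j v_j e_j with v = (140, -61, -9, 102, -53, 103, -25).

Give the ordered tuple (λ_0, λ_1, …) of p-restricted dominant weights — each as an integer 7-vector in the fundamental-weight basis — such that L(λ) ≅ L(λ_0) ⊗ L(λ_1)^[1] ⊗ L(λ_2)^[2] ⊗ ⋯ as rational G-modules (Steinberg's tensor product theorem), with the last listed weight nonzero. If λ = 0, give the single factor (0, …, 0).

Compute c_i = Σ_j M_{ij} v_j with v = (140, -61, -9, 102, -53, 103, -25):
  c_1 = (-1)·(140) + (-3)·(-61) + (0)·(-9) + 0·102 + (0)·(-53) + 0·103 + (0)·(-25) = 43
  c_2 = 0·140 + (0)·(-61) + (0)·(-9) + 1·102 + (0)·(-53) + 0·103 + (2)·(-25) = 52
  c_3 = 0·140 + (-1)·(-61) + (-1)·(-9) + (-1)·(102) + (0)·(-53) + 0·103 + (-2)·(-25) = 18
  c_4 = 0·140 + (0)·(-61) + (0)·(-9) + 0·102 + (-1)·(-53) + 0·103 + (0)·(-25) = 53
  c_5 = 0·140 + (0)·(-61) + (0)·(-9) + 0·102 + (0)·(-53) + 1·103 + (0)·(-25) = 103
  c_6 = 0·140 + (0)·(-61) + (1)·(-9) + 1·102 + (0)·(-53) + 0·103 + (2)·(-25) = 43
  c_7 = 0·140 + (-2)·(-61) + (-2)·(-9) + (-2)·(102) + (0)·(-53) + 0·103 + (-3)·(-25) = 11
Base-11 expansion of each c_i:
  c_1 = 43 = 10·11^0 + 3·11^1
  c_2 = 52 = 8·11^0 + 4·11^1
  c_3 = 18 = 7·11^0 + 1·11^1
  c_4 = 53 = 9·11^0 + 4·11^1
  c_5 = 103 = 4·11^0 + 9·11^1
  c_6 = 43 = 10·11^0 + 3·11^1
  c_7 = 11 = 0·11^0 + 1·11^1
p-restricted factor λ_0 = (10, 8, 7, 9, 4, 10, 0)
p-restricted factor λ_1 = (3, 4, 1, 4, 9, 3, 1)

((10, 8, 7, 9, 4, 10, 0), (3, 4, 1, 4, 9, 3, 1))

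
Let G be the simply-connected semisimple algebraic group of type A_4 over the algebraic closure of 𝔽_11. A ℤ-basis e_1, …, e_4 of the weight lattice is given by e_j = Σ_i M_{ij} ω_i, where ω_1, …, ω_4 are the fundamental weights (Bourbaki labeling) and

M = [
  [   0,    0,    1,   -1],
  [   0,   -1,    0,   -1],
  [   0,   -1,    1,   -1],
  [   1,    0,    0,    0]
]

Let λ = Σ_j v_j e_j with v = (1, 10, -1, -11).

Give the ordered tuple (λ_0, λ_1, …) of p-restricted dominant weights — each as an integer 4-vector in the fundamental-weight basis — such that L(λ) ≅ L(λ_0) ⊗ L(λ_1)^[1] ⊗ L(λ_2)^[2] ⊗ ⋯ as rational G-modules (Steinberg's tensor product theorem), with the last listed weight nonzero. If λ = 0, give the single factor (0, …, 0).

((10, 1, 0, 1),)

Converting to the ω-basis (c_i = row i of M dotted with v = (1, 10, -1, -11)):
  c_1 = 0·1 + 0·10 + (1)·(-1) + (-1)·(-11) = 10
  c_2 = 0·1 + (-1)·(10) + (0)·(-1) + (-1)·(-11) = 1
  c_3 = 0·1 + (-1)·(10) + (1)·(-1) + (-1)·(-11) = 0
  c_4 = 1·1 + 0·10 + (0)·(-1) + (0)·(-11) = 1
Expand coordinatewise in base 11:
  c_1 = 10 = 10·11^0
  c_2 = 1 = 1·11^0
  c_3 = 0
  c_4 = 1 = 1·11^0
Factor λ_0 = (10, 1, 0, 1)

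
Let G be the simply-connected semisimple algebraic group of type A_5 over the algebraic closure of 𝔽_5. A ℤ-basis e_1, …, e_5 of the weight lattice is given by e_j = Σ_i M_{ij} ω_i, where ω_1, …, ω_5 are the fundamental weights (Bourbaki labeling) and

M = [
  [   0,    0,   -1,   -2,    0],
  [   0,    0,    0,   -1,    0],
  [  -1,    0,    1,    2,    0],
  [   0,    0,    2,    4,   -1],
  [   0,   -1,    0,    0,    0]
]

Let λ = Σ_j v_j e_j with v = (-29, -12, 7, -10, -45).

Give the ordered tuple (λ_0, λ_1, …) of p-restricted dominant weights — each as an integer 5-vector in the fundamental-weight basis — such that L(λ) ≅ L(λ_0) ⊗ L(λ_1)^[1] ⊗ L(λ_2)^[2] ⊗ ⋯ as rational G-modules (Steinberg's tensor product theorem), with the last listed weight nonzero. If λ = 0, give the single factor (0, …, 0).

((3, 0, 1, 4, 2), (2, 2, 3, 3, 2))

ω-coordinates c = M·v, v = (-29, -12, 7, -10, -45):
  c_1 = (0)·(-29) + (0)·(-12) + (-1)·(7) + (-2)·(-10) + (0)·(-45) = 13
  c_2 = (0)·(-29) + (0)·(-12) + (0)·(7) + (-1)·(-10) + (0)·(-45) = 10
  c_3 = (-1)·(-29) + (0)·(-12) + (1)·(7) + (2)·(-10) + (0)·(-45) = 16
  c_4 = (0)·(-29) + (0)·(-12) + (2)·(7) + (4)·(-10) + (-1)·(-45) = 19
  c_5 = (0)·(-29) + (-1)·(-12) + (0)·(7) + (0)·(-10) + (0)·(-45) = 12
p = 5; digits c_i = Σ_j d_{ij}·5^j, 0 ≤ d_{ij} < 5:
  c_1 = 13 = 3·5^0 + 2·5^1
  c_2 = 10 = 0·5^0 + 2·5^1
  c_3 = 16 = 1·5^0 + 3·5^1
  c_4 = 19 = 4·5^0 + 3·5^1
  c_5 = 12 = 2·5^0 + 2·5^1
p-restricted factor λ_0 = (3, 0, 1, 4, 2)
p-restricted factor λ_1 = (2, 2, 3, 3, 2)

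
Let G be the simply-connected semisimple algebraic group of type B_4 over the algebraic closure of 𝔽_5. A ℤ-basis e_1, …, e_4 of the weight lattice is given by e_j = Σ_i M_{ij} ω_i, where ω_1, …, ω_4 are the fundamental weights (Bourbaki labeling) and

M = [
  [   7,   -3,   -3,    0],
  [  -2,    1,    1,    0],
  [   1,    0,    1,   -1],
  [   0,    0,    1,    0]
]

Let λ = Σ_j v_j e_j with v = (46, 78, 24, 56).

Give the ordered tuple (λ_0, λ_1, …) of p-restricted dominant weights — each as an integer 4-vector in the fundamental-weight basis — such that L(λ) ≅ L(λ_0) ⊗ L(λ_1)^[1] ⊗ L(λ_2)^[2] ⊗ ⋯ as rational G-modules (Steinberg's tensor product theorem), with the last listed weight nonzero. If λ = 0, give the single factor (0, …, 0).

((1, 0, 4, 4), (3, 2, 2, 4))

Converting to the ω-basis (c_i = row i of M dotted with v = (46, 78, 24, 56)):
  c_1 = (7)·(46) + (-3)·(78) + (-3)·(24) + (0)·(56) = 16
  c_2 = (-2)·(46) + (1)·(78) + (1)·(24) + (0)·(56) = 10
  c_3 = (1)·(46) + (0)·(78) + (1)·(24) + (-1)·(56) = 14
  c_4 = (0)·(46) + (0)·(78) + (1)·(24) + (0)·(56) = 24
p = 5; digits c_i = Σ_j d_{ij}·5^j, 0 ≤ d_{ij} < 5:
  c_1 = 16 = 1·5^0 + 3·5^1
  c_2 = 10 = 0·5^0 + 2·5^1
  c_3 = 14 = 4·5^0 + 2·5^1
  c_4 = 24 = 4·5^0 + 4·5^1
Factor λ_0 = (1, 0, 4, 4)
Factor λ_1 = (3, 2, 2, 4)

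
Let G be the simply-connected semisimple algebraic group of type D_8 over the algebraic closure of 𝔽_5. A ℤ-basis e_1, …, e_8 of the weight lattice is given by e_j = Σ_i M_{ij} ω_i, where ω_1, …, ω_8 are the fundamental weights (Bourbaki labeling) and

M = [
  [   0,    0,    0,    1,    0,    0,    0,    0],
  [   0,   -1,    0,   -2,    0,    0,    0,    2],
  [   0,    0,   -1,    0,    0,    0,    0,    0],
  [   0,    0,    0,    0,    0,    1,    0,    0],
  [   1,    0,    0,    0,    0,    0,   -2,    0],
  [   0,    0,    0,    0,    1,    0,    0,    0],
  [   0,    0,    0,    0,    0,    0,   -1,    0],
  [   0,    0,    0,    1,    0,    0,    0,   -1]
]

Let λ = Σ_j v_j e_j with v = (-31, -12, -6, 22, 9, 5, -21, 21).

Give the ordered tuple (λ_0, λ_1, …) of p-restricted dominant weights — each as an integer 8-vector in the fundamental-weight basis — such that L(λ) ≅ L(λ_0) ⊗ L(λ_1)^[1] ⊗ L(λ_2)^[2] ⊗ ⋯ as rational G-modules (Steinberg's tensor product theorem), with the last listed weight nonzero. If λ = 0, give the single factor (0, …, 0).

((2, 0, 1, 0, 1, 4, 1, 1), (4, 2, 1, 1, 2, 1, 4, 0))

ω-coordinates c = M·v, v = (-31, -12, -6, 22, 9, 5, -21, 21):
  c_1 = 0*-31 + 0*-12 + 0*-6 + 1*22 + 0*9 + 0*5 + 0*-21 + 0*21 = 22
  c_2 = 0*-31 + -1*-12 + 0*-6 + -2*22 + 0*9 + 0*5 + 0*-21 + 2*21 = 10
  c_3 = 0*-31 + 0*-12 + -1*-6 + 0*22 + 0*9 + 0*5 + 0*-21 + 0*21 = 6
  c_4 = 0*-31 + 0*-12 + 0*-6 + 0*22 + 0*9 + 1*5 + 0*-21 + 0*21 = 5
  c_5 = 1*-31 + 0*-12 + 0*-6 + 0*22 + 0*9 + 0*5 + -2*-21 + 0*21 = 11
  c_6 = 0*-31 + 0*-12 + 0*-6 + 0*22 + 1*9 + 0*5 + 0*-21 + 0*21 = 9
  c_7 = 0*-31 + 0*-12 + 0*-6 + 0*22 + 0*9 + 0*5 + -1*-21 + 0*21 = 21
  c_8 = 0*-31 + 0*-12 + 0*-6 + 1*22 + 0*9 + 0*5 + 0*-21 + -1*21 = 1
Expand coordinatewise in base 5:
  c_1 = 22 = 2·5^0 + 4·5^1
  c_2 = 10 = 0·5^0 + 2·5^1
  c_3 = 6 = 1·5^0 + 1·5^1
  c_4 = 5 = 0·5^0 + 1·5^1
  c_5 = 11 = 1·5^0 + 2·5^1
  c_6 = 9 = 4·5^0 + 1·5^1
  c_7 = 21 = 1·5^0 + 4·5^1
  c_8 = 1 = 1·5^0
p-restricted factor λ_0 = (2, 0, 1, 0, 1, 4, 1, 1)
p-restricted factor λ_1 = (4, 2, 1, 1, 2, 1, 4, 0)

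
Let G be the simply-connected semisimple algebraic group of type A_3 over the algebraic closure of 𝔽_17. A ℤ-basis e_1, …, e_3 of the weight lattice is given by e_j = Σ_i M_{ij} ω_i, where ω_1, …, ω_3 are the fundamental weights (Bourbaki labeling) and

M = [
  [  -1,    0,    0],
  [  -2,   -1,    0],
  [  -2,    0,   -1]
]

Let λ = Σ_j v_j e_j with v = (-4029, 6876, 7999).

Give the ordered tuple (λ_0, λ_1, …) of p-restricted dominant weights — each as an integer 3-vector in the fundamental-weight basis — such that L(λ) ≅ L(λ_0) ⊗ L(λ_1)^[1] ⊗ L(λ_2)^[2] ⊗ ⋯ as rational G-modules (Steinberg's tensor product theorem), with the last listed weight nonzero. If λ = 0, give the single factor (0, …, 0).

((0, 9, 8), (16, 1, 3), (13, 4, 0))

ω-coordinates c = M·v, v = (-4029, 6876, 7999):
  c_1 = (-1)·(-4029) + (0)·(6876) + (0)·(7999) = 4029
  c_2 = (-2)·(-4029) + (-1)·(6876) + (0)·(7999) = 1182
  c_3 = (-2)·(-4029) + (0)·(6876) + (-1)·(7999) = 59
Expand coordinatewise in base 17:
  c_1 = 4029 = 0·17^0 + 16·17^1 + 13·17^2
  c_2 = 1182 = 9·17^0 + 1·17^1 + 4·17^2
  c_3 = 59 = 8·17^0 + 3·17^1
Factor λ_0 = (0, 9, 8)
Factor λ_1 = (16, 1, 3)
Factor λ_2 = (13, 4, 0)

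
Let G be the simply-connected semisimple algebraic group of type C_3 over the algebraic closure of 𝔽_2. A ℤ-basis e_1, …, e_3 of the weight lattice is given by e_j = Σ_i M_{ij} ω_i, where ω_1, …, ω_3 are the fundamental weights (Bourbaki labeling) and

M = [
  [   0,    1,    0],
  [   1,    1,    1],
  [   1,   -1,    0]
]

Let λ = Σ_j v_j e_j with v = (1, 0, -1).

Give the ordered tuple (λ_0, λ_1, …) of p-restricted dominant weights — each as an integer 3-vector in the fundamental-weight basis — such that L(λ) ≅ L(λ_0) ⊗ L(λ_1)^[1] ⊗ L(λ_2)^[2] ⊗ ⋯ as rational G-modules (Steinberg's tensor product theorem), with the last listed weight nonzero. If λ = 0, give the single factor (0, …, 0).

((0, 0, 1),)

ω-coordinates c = M·v, v = (1, 0, -1):
  c_1 = 0·1 + 1·0 + (0)·(-1) = 0
  c_2 = 1·1 + 1·0 + (1)·(-1) = 0
  c_3 = 1·1 + (-1)·(0) + (0)·(-1) = 1
Expand coordinatewise in base 2:
  c_1 = 0
  c_2 = 0
  c_3 = 1 = 1·2^0
p-restricted factor λ_0 = (0, 0, 1)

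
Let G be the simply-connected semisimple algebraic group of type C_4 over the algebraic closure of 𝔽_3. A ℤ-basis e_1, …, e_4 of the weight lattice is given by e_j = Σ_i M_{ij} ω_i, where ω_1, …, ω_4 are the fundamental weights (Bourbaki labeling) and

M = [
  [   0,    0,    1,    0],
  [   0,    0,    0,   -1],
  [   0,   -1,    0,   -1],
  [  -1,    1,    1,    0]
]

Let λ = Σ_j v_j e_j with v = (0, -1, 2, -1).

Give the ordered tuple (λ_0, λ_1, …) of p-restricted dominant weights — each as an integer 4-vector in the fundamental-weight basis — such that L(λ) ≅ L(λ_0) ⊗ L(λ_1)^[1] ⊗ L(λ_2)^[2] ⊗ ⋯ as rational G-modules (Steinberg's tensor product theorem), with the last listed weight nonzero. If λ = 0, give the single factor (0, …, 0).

((2, 1, 2, 1),)

Converting to the ω-basis (c_i = row i of M dotted with v = (0, -1, 2, -1)):
  c_1 = 0·0 + (0)·(-1) + 1·2 + (0)·(-1) = 2
  c_2 = 0·0 + (0)·(-1) + 0·2 + (-1)·(-1) = 1
  c_3 = 0·0 + (-1)·(-1) + 0·2 + (-1)·(-1) = 2
  c_4 = (-1)·(0) + (1)·(-1) + 1·2 + (0)·(-1) = 1
Expand coordinatewise in base 3:
  c_1 = 2 = 2·3^0
  c_2 = 1 = 1·3^0
  c_3 = 2 = 2·3^0
  c_4 = 1 = 1·3^0
Factor λ_0 = (2, 1, 2, 1)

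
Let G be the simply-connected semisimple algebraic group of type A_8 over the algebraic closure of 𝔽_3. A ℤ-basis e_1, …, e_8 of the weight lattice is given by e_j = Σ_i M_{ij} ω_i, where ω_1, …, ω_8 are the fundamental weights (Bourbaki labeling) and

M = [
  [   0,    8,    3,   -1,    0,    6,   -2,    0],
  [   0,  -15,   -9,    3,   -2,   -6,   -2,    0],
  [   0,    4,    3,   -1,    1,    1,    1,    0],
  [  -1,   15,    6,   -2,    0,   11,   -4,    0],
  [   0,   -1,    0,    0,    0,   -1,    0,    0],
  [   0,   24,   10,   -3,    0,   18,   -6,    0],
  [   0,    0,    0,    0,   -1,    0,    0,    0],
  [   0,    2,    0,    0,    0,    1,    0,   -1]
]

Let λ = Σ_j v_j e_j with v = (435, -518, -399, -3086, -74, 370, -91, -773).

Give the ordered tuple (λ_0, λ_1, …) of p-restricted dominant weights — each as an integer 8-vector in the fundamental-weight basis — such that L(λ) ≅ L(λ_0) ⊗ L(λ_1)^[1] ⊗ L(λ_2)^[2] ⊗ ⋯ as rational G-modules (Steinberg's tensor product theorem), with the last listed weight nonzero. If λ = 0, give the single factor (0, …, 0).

Change of basis e → ω: c = M·v where v = (435, -518, -399, -3086, -74, 370, -91, -773):
  c_1 = 0*435 + 8*-518 + 3*-399 + -1*-3086 + 0*-74 + 6*370 + -2*-91 + 0*-773 = 147
  c_2 = 0*435 + -15*-518 + -9*-399 + 3*-3086 + -2*-74 + -6*370 + -2*-91 + 0*-773 = 213
  c_3 = 0*435 + 4*-518 + 3*-399 + -1*-3086 + 1*-74 + 1*370 + 1*-91 + 0*-773 = 22
  c_4 = -1*435 + 15*-518 + 6*-399 + -2*-3086 + 0*-74 + 11*370 + -4*-91 + 0*-773 = 7
  c_5 = 0*435 + -1*-518 + 0*-399 + 0*-3086 + 0*-74 + -1*370 + 0*-91 + 0*-773 = 148
  c_6 = 0*435 + 24*-518 + 10*-399 + -3*-3086 + 0*-74 + 18*370 + -6*-91 + 0*-773 = 42
  c_7 = 0*435 + 0*-518 + 0*-399 + 0*-3086 + -1*-74 + 0*370 + 0*-91 + 0*-773 = 74
  c_8 = 0*435 + 2*-518 + 0*-399 + 0*-3086 + 0*-74 + 1*370 + 0*-91 + -1*-773 = 107
Writing each c_i in base p = 3:
  c_1 = 147 = 0·3^0 + 1·3^1 + 1·3^2 + 2·3^3 + 1·3^4
  c_2 = 213 = 0·3^0 + 2·3^1 + 2·3^2 + 1·3^3 + 2·3^4
  c_3 = 22 = 1·3^0 + 1·3^1 + 2·3^2
  c_4 = 7 = 1·3^0 + 2·3^1
  c_5 = 148 = 1·3^0 + 1·3^1 + 1·3^2 + 2·3^3 + 1·3^4
  c_6 = 42 = 0·3^0 + 2·3^1 + 1·3^2 + 1·3^3
  c_7 = 74 = 2·3^0 + 0·3^1 + 2·3^2 + 2·3^3
  c_8 = 107 = 2·3^0 + 2·3^1 + 2·3^2 + 0·3^3 + 1·3^4
Factor λ_0 = (0, 0, 1, 1, 1, 0, 2, 2)
Factor λ_1 = (1, 2, 1, 2, 1, 2, 0, 2)
Factor λ_2 = (1, 2, 2, 0, 1, 1, 2, 2)
Factor λ_3 = (2, 1, 0, 0, 2, 1, 2, 0)
Factor λ_4 = (1, 2, 0, 0, 1, 0, 0, 1)

((0, 0, 1, 1, 1, 0, 2, 2), (1, 2, 1, 2, 1, 2, 0, 2), (1, 2, 2, 0, 1, 1, 2, 2), (2, 1, 0, 0, 2, 1, 2, 0), (1, 2, 0, 0, 1, 0, 0, 1))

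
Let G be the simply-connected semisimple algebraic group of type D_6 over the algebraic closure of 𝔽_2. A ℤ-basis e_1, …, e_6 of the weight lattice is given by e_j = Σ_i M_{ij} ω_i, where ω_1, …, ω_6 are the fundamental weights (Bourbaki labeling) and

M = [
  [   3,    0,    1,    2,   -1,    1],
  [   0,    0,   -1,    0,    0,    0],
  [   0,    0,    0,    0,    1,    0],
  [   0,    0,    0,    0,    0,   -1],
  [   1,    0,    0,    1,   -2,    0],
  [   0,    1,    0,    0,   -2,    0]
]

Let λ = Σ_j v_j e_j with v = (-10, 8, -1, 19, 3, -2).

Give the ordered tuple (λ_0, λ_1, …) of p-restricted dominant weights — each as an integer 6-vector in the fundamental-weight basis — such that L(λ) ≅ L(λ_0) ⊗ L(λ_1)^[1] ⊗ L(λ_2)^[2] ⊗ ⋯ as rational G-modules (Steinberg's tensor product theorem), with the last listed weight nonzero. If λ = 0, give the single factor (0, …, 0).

((0, 1, 1, 0, 1, 0), (1, 0, 1, 1, 1, 1))

ω-coordinates c = M·v, v = (-10, 8, -1, 19, 3, -2):
  c_1 = 3*-10 + 0*8 + 1*-1 + 2*19 + -1*3 + 1*-2 = 2
  c_2 = 0*-10 + 0*8 + -1*-1 + 0*19 + 0*3 + 0*-2 = 1
  c_3 = 0*-10 + 0*8 + 0*-1 + 0*19 + 1*3 + 0*-2 = 3
  c_4 = 0*-10 + 0*8 + 0*-1 + 0*19 + 0*3 + -1*-2 = 2
  c_5 = 1*-10 + 0*8 + 0*-1 + 1*19 + -2*3 + 0*-2 = 3
  c_6 = 0*-10 + 1*8 + 0*-1 + 0*19 + -2*3 + 0*-2 = 2
Expand coordinatewise in base 2:
  c_1 = 2 = 0·2^0 + 1·2^1
  c_2 = 1 = 1·2^0
  c_3 = 3 = 1·2^0 + 1·2^1
  c_4 = 2 = 0·2^0 + 1·2^1
  c_5 = 3 = 1·2^0 + 1·2^1
  c_6 = 2 = 0·2^0 + 1·2^1
p-restricted factor λ_0 = (0, 1, 1, 0, 1, 0)
p-restricted factor λ_1 = (1, 0, 1, 1, 1, 1)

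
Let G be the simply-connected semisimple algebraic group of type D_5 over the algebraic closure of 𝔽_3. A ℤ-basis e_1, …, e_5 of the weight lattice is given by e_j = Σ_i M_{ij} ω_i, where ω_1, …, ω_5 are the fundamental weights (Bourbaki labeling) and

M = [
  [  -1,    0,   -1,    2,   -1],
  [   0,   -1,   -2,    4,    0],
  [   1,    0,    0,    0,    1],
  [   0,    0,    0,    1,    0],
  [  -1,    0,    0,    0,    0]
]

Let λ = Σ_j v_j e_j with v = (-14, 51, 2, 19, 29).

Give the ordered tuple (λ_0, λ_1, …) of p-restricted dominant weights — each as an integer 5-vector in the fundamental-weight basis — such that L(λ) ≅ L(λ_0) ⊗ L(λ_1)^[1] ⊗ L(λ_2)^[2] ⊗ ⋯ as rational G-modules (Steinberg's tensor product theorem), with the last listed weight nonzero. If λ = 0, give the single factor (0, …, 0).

((0, 0, 0, 1, 2), (1, 1, 2, 0, 1), (2, 2, 1, 2, 1))

Converting to the ω-basis (c_i = row i of M dotted with v = (-14, 51, 2, 19, 29)):
  c_1 = -1*-14 + 0*51 + -1*2 + 2*19 + -1*29 = 21
  c_2 = 0*-14 + -1*51 + -2*2 + 4*19 + 0*29 = 21
  c_3 = 1*-14 + 0*51 + 0*2 + 0*19 + 1*29 = 15
  c_4 = 0*-14 + 0*51 + 0*2 + 1*19 + 0*29 = 19
  c_5 = -1*-14 + 0*51 + 0*2 + 0*19 + 0*29 = 14
Writing each c_i in base p = 3:
  c_1 = 21 = 0·3^0 + 1·3^1 + 2·3^2
  c_2 = 21 = 0·3^0 + 1·3^1 + 2·3^2
  c_3 = 15 = 0·3^0 + 2·3^1 + 1·3^2
  c_4 = 19 = 1·3^0 + 0·3^1 + 2·3^2
  c_5 = 14 = 2·3^0 + 1·3^1 + 1·3^2
p-restricted factor λ_0 = (0, 0, 0, 1, 2)
p-restricted factor λ_1 = (1, 1, 2, 0, 1)
p-restricted factor λ_2 = (2, 2, 1, 2, 1)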